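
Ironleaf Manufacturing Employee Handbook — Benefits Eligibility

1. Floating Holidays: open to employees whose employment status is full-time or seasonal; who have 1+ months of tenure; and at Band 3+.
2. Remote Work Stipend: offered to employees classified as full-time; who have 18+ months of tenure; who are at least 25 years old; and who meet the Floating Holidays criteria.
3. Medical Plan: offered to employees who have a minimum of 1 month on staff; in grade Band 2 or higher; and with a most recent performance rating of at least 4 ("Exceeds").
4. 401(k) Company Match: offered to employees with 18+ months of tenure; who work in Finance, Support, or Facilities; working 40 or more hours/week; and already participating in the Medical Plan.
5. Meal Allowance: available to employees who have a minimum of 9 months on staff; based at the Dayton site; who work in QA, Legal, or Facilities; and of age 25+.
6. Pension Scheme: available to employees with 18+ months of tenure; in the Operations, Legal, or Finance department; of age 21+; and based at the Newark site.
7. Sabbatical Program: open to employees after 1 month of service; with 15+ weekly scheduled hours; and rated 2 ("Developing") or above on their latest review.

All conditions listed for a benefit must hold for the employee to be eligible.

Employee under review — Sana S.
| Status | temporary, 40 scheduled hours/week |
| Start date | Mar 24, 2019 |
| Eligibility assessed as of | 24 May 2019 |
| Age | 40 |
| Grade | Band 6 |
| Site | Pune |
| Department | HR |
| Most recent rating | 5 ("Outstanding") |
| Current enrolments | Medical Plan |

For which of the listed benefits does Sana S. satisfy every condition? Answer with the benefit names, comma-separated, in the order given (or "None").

Service from Mar 24, 2019 to 24 May 2019: 61 days.
Floating Holidays — status temporary ✗ (requires full-time or seasonal) → not eligible.
Remote Work Stipend — status temporary ✗ (requires full-time) → not eligible.
Medical Plan — service 61 days ≥ 1 month (≈30 days) ✓; grade Band 6 ≥ Band 2 ✓; rating 5 ≥ 4 ✓ → eligible.
401(k) Company Match — service 61 days < 18 months (≈540 days) ✗ → not eligible.
Meal Allowance — service 61 days < 9 months (≈270 days) ✗ → not eligible.
Pension Scheme — service 61 days < 18 months (≈540 days) ✗ → not eligible.
Sabbatical Program — service 61 days ≥ 1 month (≈30 days) ✓; 40 hrs/wk ≥ 15 ✓; rating 5 ≥ 2 ✓ → eligible.

Medical Plan, Sabbatical Program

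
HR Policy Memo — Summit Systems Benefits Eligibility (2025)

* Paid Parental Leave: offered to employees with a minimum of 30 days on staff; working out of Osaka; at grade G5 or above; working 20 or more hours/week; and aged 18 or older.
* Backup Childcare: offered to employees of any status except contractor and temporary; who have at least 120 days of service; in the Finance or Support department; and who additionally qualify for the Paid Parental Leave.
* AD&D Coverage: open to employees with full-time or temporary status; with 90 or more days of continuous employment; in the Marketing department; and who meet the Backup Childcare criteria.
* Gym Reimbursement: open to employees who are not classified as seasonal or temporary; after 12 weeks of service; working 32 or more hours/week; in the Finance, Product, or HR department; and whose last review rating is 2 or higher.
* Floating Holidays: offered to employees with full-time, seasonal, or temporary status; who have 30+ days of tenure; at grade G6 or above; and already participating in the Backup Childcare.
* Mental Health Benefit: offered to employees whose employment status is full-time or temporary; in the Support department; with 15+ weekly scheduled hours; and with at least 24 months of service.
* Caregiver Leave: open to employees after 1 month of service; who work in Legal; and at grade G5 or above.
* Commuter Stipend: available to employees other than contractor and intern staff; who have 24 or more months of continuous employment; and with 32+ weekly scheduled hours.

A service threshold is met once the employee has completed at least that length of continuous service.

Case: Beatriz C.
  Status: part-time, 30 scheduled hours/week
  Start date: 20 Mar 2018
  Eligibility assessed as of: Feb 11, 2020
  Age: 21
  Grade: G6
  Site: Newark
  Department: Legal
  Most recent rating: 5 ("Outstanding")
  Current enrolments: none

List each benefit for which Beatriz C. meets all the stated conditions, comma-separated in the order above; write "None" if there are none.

Service from 20 Mar 2018 to Feb 11, 2020: 693 days.
Paid Parental Leave — service 693 days ≥ 30 days ✓; site Newark ✗ (not Osaka) → not eligible.
Backup Childcare — status part-time ✓ (not excluded); service 693 days ≥ 120 days ✓; dept Legal ✗ → not eligible.
AD&D Coverage — status part-time ✗ (requires full-time or temporary) → not eligible.
Gym Reimbursement — status part-time ✓ (not excluded); service 693 days ≥ 12 weeks (≈84 days) ✓; 30 hrs/wk < 32 ✗ → not eligible.
Floating Holidays — status part-time ✗ (requires full-time, seasonal, or temporary) → not eligible.
Mental Health Benefit — status part-time ✗ (requires full-time or temporary) → not eligible.
Caregiver Leave — service 693 days ≥ 1 month (≈30 days) ✓; dept Legal ✓; grade G6 ≥ G5 ✓ → eligible.
Commuter Stipend — status part-time ✓ (not excluded); service 693 days < 24 months (≈720 days) ✗ → not eligible.

Caregiver Leave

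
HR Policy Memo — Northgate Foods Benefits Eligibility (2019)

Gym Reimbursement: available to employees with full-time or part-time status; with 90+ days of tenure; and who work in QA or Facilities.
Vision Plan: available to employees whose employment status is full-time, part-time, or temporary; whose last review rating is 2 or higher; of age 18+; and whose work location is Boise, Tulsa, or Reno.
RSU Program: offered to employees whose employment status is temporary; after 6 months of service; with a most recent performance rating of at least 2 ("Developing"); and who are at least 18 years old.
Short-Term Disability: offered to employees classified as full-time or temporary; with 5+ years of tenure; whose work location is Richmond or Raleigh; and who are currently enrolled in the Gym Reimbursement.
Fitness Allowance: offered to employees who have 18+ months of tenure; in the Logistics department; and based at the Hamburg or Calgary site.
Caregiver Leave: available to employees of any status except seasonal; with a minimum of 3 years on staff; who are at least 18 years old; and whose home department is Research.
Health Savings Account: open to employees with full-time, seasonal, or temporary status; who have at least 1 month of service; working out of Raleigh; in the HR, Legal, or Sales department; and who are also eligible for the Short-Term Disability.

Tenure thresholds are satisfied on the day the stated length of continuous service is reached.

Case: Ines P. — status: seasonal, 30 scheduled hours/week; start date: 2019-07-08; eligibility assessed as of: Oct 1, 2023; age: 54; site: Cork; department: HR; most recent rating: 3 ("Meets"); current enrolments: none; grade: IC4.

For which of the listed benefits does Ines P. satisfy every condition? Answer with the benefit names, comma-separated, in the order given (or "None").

Service from 2019-07-08 to Oct 1, 2023: 1546 days.
Gym Reimbursement — status seasonal ✗ (requires full-time or part-time) → not eligible.
Vision Plan — status seasonal ✗ (requires full-time, part-time, or temporary) → not eligible.
RSU Program — status seasonal ✗ (requires temporary) → not eligible.
Short-Term Disability — status seasonal ✗ (requires full-time or temporary) → not eligible.
Fitness Allowance — service 1546 days ≥ 18 months (≈540 days) ✓; dept HR ✗ → not eligible.
Caregiver Leave — status seasonal ✗ (excluded) → not eligible.
Health Savings Account — status seasonal ✓; service 1546 days ≥ 1 month (≈30 days) ✓; site Cork ✗ (not Raleigh) → not eligible.

None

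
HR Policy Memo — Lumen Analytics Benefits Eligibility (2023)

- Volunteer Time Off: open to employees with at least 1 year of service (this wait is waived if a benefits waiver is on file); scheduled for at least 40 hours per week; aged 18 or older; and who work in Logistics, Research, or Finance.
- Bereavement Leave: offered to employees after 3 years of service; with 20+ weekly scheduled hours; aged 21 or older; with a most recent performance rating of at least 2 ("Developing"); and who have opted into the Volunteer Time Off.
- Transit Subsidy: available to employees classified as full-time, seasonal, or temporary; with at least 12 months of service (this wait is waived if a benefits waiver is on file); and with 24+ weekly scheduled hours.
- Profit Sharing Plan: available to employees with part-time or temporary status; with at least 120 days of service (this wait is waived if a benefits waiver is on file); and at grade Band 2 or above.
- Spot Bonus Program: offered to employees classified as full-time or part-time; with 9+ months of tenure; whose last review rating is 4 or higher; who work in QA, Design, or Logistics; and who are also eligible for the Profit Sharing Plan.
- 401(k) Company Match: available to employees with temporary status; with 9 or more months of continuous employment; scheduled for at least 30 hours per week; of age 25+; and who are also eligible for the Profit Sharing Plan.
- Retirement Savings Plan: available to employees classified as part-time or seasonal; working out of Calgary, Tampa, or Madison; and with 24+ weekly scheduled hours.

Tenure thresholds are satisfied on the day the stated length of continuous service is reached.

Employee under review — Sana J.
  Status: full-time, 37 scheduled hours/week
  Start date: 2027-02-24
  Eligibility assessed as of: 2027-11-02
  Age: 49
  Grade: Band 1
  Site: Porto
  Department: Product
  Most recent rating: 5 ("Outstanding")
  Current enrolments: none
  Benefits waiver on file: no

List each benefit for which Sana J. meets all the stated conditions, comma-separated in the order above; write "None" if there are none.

None

Service from 2027-02-24 to 2027-11-02: 251 days.
Volunteer Time Off — no waiver, service 251 days < 1 year (≈365 days) ✗ → not eligible.
Bereavement Leave — service 251 days < 3 years (≈1095 days) ✗ → not eligible.
Transit Subsidy — status full-time ✓; no waiver, service 251 days < 12 months (≈360 days) ✗ → not eligible.
Profit Sharing Plan — status full-time ✗ (requires part-time or temporary) → not eligible.
Spot Bonus Program — status full-time ✓; service 251 days < 9 months (≈270 days) ✗ → not eligible.
401(k) Company Match — status full-time ✗ (requires temporary) → not eligible.
Retirement Savings Plan — status full-time ✗ (requires part-time or seasonal) → not eligible.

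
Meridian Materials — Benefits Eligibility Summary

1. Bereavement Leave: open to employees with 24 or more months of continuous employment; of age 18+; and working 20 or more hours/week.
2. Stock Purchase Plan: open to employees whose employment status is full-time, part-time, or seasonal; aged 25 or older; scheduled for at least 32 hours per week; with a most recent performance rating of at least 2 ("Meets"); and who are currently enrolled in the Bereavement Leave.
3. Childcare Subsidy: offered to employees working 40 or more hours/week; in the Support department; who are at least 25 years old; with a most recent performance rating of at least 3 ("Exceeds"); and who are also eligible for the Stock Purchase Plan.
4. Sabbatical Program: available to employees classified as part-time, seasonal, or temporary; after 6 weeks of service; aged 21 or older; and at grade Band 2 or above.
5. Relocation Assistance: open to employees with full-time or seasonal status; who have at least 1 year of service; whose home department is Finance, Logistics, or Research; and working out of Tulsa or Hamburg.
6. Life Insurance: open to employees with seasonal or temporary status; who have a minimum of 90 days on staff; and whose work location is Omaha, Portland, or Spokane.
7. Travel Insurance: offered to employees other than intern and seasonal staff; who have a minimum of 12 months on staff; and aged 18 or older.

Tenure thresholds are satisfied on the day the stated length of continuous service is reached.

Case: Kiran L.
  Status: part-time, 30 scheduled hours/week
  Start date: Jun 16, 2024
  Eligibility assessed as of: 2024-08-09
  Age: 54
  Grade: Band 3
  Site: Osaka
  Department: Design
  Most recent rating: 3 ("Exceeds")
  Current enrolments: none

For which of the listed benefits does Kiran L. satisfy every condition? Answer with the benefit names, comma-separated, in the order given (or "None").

Sabbatical Program

Service from Jun 16, 2024 to 2024-08-09: 54 days.
Bereavement Leave — service 54 days < 24 months (≈720 days) ✗ → not eligible.
Stock Purchase Plan — status part-time ✓; age 54 ≥ 25 ✓; 30 hrs/wk < 32 ✗ → not eligible.
Childcare Subsidy — 30 hrs/wk < 40 ✗ → not eligible.
Sabbatical Program — status part-time ✓; service 54 days ≥ 6 weeks (≈42 days) ✓; age 54 ≥ 21 ✓; grade Band 3 ≥ Band 2 ✓ → eligible.
Relocation Assistance — status part-time ✗ (requires full-time or seasonal) → not eligible.
Life Insurance — status part-time ✗ (requires seasonal or temporary) → not eligible.
Travel Insurance — status part-time ✓ (not excluded); service 54 days < 12 months (≈360 days) ✗ → not eligible.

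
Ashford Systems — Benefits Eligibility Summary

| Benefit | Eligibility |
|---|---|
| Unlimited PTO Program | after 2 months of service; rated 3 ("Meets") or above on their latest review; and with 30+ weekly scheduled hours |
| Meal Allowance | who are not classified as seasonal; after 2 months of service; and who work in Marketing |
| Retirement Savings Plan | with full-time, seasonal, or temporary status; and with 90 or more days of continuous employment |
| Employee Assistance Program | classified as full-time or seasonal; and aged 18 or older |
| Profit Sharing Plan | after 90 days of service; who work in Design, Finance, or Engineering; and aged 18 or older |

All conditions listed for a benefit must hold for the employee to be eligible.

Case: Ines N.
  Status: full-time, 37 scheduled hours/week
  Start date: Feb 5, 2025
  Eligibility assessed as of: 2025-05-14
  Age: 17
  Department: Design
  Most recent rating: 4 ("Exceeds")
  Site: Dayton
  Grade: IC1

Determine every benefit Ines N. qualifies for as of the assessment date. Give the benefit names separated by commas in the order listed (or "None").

Unlimited PTO Program, Retirement Savings Plan

Service from Feb 5, 2025 to 2025-05-14: 98 days.
Unlimited PTO Program — service 98 days ≥ 2 months (≈60 days) ✓; rating 4 ≥ 3 ✓; 37 hrs/wk ≥ 30 ✓ → eligible.
Meal Allowance — status full-time ✓ (not excluded); service 98 days ≥ 2 months (≈60 days) ✓; dept Design ✗ → not eligible.
Retirement Savings Plan — status full-time ✓; service 98 days ≥ 90 days ✓ → eligible.
Employee Assistance Program — status full-time ✓; age 17 < 18 ✗ → not eligible.
Profit Sharing Plan — service 98 days ≥ 90 days ✓; dept Design ✓; age 17 < 18 ✗ → not eligible.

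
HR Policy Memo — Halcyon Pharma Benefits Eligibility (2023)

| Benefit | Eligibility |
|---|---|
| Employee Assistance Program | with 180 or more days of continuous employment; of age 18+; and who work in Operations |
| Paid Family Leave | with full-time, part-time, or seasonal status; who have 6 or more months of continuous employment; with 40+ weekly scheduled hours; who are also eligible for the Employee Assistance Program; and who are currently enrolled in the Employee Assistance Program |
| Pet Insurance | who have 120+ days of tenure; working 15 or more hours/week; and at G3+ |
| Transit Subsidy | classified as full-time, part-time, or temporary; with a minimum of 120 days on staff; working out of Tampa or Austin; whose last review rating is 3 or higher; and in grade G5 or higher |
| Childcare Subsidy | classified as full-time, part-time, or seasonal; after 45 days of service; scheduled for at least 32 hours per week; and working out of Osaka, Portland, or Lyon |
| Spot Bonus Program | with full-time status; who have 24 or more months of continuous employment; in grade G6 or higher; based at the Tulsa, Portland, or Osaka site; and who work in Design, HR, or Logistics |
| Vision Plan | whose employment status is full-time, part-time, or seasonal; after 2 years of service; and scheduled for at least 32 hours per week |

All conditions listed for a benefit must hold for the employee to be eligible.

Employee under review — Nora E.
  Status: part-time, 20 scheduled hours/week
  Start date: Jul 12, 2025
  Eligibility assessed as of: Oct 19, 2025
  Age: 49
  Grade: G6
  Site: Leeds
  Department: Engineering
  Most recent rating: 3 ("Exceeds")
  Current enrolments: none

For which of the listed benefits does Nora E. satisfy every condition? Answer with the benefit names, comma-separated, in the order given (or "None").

None

Service from Jul 12, 2025 to Oct 19, 2025: 99 days.
Employee Assistance Program — service 99 days < 180 days ✗ → not eligible.
Paid Family Leave — status part-time ✓; service 99 days < 6 months (≈180 days) ✗ → not eligible.
Pet Insurance — service 99 days < 120 days ✗ → not eligible.
Transit Subsidy — status part-time ✓; service 99 days < 120 days ✗ → not eligible.
Childcare Subsidy — status part-time ✓; service 99 days ≥ 45 days ✓; 20 hrs/wk < 32 ✗ → not eligible.
Spot Bonus Program — status part-time ✗ (requires full-time) → not eligible.
Vision Plan — status part-time ✓; service 99 days < 2 years (≈730 days) ✗ → not eligible.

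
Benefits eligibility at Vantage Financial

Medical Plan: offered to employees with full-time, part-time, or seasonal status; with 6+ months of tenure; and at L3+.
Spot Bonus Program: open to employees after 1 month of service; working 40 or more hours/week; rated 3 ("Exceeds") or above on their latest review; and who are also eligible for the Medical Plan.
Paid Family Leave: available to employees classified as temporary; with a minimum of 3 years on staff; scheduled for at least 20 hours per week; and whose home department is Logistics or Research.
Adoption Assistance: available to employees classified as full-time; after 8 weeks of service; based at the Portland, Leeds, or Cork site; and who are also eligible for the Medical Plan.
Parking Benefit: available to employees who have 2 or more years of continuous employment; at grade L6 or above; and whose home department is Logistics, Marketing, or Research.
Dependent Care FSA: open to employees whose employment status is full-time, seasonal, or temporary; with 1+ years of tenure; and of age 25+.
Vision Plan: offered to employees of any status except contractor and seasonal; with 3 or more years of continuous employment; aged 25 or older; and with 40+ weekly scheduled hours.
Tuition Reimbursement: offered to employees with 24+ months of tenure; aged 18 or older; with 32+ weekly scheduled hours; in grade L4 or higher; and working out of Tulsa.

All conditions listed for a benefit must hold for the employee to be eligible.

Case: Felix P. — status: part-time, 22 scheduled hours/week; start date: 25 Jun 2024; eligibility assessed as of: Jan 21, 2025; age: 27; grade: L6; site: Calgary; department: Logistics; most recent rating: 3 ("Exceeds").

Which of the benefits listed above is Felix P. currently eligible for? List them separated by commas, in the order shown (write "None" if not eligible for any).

Service from 25 Jun 2024 to Jan 21, 2025: 210 days.
Medical Plan — status part-time ✓; service 210 days ≥ 6 months (≈180 days) ✓; grade L6 ≥ L3 ✓ → eligible.
Spot Bonus Program — service 210 days ≥ 1 month (≈30 days) ✓; 22 hrs/wk < 40 ✗ → not eligible.
Paid Family Leave — status part-time ✗ (requires temporary) → not eligible.
Adoption Assistance — status part-time ✗ (requires full-time) → not eligible.
Parking Benefit — service 210 days < 2 years (≈730 days) ✗ → not eligible.
Dependent Care FSA — status part-time ✗ (requires full-time, seasonal, or temporary) → not eligible.
Vision Plan — status part-time ✓ (not excluded); service 210 days < 3 years (≈1095 days) ✗ → not eligible.
Tuition Reimbursement — service 210 days < 24 months (≈720 days) ✗ → not eligible.

Medical Plan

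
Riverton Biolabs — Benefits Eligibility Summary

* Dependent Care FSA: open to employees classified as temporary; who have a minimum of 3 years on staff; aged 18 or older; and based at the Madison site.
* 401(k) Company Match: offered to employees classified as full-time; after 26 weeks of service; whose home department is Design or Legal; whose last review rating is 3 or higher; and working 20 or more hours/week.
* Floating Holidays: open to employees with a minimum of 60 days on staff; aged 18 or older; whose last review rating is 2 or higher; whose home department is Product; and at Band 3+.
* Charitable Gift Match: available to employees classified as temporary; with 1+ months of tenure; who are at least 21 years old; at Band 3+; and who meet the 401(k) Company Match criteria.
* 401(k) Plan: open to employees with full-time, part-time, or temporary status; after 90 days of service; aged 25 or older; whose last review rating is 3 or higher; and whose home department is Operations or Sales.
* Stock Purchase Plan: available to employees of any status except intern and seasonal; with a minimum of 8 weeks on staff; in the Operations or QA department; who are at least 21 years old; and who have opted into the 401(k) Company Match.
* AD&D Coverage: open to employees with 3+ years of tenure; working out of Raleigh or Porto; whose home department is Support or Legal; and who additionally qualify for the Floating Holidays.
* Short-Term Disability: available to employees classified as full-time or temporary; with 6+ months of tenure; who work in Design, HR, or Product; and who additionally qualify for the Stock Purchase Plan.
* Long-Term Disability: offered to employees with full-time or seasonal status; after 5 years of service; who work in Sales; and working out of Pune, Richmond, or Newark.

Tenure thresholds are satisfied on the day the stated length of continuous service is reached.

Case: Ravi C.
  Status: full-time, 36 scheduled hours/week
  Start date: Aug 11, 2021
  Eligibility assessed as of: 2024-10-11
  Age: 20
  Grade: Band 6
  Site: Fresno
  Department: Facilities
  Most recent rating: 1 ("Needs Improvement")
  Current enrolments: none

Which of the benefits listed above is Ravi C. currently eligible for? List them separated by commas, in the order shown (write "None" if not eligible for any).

Service from Aug 11, 2021 to 2024-10-11: 1157 days.
Dependent Care FSA — status full-time ✗ (requires temporary) → not eligible.
401(k) Company Match — status full-time ✓; service 1157 days ≥ 26 weeks (≈182 days) ✓; dept Facilities ✗ → not eligible.
Floating Holidays — service 1157 days ≥ 60 days ✓; age 20 ≥ 18 ✓; rating 1 < 2 ✗ → not eligible.
Charitable Gift Match — status full-time ✗ (requires temporary) → not eligible.
401(k) Plan — status full-time ✓; service 1157 days ≥ 90 days ✓; age 20 < 25 ✗ → not eligible.
Stock Purchase Plan — status full-time ✓ (not excluded); service 1157 days ≥ 8 weeks (≈56 days) ✓; dept Facilities ✗ → not eligible.
AD&D Coverage — service 1157 days ≥ 3 years (≈1095 days) ✓; site Fresno ✗ (not Raleigh or Porto) → not eligible.
Short-Term Disability — status full-time ✓; service 1157 days ≥ 6 months (≈180 days) ✓; dept Facilities ✗ → not eligible.
Long-Term Disability — status full-time ✓; service 1157 days < 5 years (≈1825 days) ✗ → not eligible.

None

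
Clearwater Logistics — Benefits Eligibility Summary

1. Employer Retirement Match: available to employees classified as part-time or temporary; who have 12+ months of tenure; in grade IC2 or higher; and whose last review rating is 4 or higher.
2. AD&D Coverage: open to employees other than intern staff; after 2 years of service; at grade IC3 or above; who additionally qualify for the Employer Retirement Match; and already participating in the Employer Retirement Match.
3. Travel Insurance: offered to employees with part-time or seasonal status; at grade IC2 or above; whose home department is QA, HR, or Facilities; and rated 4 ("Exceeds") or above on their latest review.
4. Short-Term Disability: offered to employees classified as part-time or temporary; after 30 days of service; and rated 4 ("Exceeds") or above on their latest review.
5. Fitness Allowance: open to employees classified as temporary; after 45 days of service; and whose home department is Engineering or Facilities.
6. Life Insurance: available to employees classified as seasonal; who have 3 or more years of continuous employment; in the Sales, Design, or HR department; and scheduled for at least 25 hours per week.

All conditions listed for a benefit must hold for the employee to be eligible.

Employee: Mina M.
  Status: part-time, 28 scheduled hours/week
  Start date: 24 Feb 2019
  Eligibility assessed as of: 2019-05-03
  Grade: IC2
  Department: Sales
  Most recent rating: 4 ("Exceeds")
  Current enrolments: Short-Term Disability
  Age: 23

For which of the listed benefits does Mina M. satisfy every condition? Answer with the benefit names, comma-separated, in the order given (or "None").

Short-Term Disability

Service from 24 Feb 2019 to 2019-05-03: 68 days.
Employer Retirement Match — status part-time ✓; service 68 days < 12 months (≈360 days) ✗ → not eligible.
AD&D Coverage — status part-time ✓ (not excluded); service 68 days < 2 years (≈730 days) ✗ → not eligible.
Travel Insurance — status part-time ✓; grade IC2 ≥ IC2 ✓; dept Sales ✗ → not eligible.
Short-Term Disability — status part-time ✓; service 68 days ≥ 30 days ✓; rating 4 ≥ 4 ✓ → eligible.
Fitness Allowance — status part-time ✗ (requires temporary) → not eligible.
Life Insurance — status part-time ✗ (requires seasonal) → not eligible.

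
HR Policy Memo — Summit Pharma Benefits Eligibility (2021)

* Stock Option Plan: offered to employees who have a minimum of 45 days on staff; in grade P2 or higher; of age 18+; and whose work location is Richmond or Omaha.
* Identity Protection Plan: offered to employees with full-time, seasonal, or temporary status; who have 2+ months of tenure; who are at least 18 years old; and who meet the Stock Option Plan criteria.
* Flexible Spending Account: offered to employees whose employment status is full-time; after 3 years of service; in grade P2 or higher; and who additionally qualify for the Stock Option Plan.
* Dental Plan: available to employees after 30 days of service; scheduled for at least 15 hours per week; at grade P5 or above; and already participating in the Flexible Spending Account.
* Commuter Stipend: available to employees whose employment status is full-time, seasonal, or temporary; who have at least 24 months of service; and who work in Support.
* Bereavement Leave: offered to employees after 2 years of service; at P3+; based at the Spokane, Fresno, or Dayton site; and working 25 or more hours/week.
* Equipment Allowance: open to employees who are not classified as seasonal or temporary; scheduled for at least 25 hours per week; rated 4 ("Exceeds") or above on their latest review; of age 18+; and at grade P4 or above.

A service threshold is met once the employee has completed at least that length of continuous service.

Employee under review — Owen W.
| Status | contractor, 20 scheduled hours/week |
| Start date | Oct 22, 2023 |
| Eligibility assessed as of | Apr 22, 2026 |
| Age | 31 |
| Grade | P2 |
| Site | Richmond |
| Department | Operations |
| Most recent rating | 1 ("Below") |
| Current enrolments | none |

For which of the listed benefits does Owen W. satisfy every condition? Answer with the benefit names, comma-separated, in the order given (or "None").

Service from Oct 22, 2023 to Apr 22, 2026: 913 days.
Stock Option Plan — service 913 days ≥ 45 days ✓; grade P2 ≥ P2 ✓; age 31 ≥ 18 ✓; site Richmond ✓ → eligible.
Identity Protection Plan — status contractor ✗ (requires full-time, seasonal, or temporary) → not eligible.
Flexible Spending Account — status contractor ✗ (requires full-time) → not eligible.
Dental Plan — service 913 days ≥ 30 days ✓; 20 hrs/wk ≥ 15 ✓; grade P2 < P5 ✗ → not eligible.
Commuter Stipend — status contractor ✗ (requires full-time, seasonal, or temporary) → not eligible.
Bereavement Leave — service 913 days ≥ 2 years (≈730 days) ✓; grade P2 < P3 ✗ → not eligible.
Equipment Allowance — status contractor ✓ (not excluded); 20 hrs/wk < 25 ✗ → not eligible.

Stock Option Plan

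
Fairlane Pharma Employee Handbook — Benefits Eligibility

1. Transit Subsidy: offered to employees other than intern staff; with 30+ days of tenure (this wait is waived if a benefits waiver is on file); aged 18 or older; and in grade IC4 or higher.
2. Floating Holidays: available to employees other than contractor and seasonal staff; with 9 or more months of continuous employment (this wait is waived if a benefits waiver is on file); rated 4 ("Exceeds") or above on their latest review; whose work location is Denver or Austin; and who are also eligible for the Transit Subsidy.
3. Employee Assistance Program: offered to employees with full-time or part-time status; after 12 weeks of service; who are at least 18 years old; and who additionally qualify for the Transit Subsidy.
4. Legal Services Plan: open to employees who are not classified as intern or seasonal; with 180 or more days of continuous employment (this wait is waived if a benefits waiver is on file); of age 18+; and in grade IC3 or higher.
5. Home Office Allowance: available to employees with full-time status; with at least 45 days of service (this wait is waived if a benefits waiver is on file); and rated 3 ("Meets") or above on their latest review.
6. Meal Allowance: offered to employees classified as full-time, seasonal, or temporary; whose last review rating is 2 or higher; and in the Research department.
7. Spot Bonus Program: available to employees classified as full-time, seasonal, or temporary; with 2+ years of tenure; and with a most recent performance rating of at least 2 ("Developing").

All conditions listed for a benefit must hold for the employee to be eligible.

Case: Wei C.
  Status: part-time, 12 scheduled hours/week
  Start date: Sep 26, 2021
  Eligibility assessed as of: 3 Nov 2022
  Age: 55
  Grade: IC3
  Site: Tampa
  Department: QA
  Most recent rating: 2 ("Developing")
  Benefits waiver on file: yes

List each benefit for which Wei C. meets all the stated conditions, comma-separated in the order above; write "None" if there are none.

Legal Services Plan

Service from Sep 26, 2021 to 3 Nov 2022: 403 days.
Transit Subsidy — status part-time ✓ (not excluded); benefits waiver on file ✓; age 55 ≥ 18 ✓; grade IC3 < IC4 ✗ → not eligible.
Floating Holidays — status part-time ✓ (not excluded); benefits waiver on file ✓; rating 2 < 4 ✗ → not eligible.
Employee Assistance Program — status part-time ✓; service 403 days ≥ 12 weeks (≈84 days) ✓; age 55 ≥ 18 ✓; not eligible for Transit Subsidy ✗ → not eligible.
Legal Services Plan — status part-time ✓ (not excluded); benefits waiver on file ✓; age 55 ≥ 18 ✓; grade IC3 ≥ IC3 ✓ → eligible.
Home Office Allowance — status part-time ✗ (requires full-time) → not eligible.
Meal Allowance — status part-time ✗ (requires full-time, seasonal, or temporary) → not eligible.
Spot Bonus Program — status part-time ✗ (requires full-time, seasonal, or temporary) → not eligible.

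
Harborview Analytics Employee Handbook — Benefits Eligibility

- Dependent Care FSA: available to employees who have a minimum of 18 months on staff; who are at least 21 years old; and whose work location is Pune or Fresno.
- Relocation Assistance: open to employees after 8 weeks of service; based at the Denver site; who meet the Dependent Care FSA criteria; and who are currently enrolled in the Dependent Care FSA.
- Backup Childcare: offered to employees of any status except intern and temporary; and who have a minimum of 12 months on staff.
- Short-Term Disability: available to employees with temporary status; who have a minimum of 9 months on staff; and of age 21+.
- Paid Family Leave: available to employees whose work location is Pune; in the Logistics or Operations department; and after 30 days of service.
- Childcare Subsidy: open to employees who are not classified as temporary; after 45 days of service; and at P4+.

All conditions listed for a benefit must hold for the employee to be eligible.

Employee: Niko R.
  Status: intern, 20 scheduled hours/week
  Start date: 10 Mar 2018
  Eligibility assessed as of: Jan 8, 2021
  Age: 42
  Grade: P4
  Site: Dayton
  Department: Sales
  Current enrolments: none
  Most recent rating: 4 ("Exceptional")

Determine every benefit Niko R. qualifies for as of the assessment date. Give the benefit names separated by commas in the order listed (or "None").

Childcare Subsidy

Service from 10 Mar 2018 to Jan 8, 2021: 1035 days.
Dependent Care FSA — service 1035 days ≥ 18 months (≈540 days) ✓; age 42 ≥ 21 ✓; site Dayton ✗ (not Pune or Fresno) → not eligible.
Relocation Assistance — service 1035 days ≥ 8 weeks (≈56 days) ✓; site Dayton ✗ (not Denver) → not eligible.
Backup Childcare — status intern ✗ (excluded) → not eligible.
Short-Term Disability — status intern ✗ (requires temporary) → not eligible.
Paid Family Leave — site Dayton ✗ (not Pune) → not eligible.
Childcare Subsidy — status intern ✓ (not excluded); service 1035 days ≥ 45 days ✓; grade P4 ≥ P4 ✓ → eligible.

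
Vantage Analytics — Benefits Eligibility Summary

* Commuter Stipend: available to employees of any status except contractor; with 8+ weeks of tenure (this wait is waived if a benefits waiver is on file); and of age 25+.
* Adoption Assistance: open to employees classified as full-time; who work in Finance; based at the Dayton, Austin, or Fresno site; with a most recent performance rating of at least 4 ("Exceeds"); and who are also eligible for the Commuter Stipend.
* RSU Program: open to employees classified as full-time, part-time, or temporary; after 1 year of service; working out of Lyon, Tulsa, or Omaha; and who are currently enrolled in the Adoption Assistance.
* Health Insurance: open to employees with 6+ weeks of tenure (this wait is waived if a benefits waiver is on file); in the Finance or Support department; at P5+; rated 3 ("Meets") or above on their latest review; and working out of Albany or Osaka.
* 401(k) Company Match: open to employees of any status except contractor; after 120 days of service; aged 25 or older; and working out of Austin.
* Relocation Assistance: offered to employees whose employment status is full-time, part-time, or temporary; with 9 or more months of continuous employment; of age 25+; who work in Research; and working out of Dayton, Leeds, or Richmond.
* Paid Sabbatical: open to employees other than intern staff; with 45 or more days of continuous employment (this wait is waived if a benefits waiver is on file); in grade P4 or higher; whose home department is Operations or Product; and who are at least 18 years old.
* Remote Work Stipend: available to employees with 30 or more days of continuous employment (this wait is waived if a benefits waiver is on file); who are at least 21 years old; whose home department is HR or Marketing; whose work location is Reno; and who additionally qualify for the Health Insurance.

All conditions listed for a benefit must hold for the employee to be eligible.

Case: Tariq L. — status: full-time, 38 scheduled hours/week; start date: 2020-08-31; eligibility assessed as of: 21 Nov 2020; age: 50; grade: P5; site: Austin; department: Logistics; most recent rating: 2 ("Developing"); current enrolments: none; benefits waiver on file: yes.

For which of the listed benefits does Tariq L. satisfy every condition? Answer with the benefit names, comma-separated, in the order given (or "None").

Commuter Stipend

Service from 2020-08-31 to 21 Nov 2020: 82 days.
Commuter Stipend — status full-time ✓ (not excluded); benefits waiver on file ✓; age 50 ≥ 25 ✓ → eligible.
Adoption Assistance — status full-time ✓; dept Logistics ✗ → not eligible.
RSU Program — status full-time ✓; service 82 days < 1 year (≈365 days) ✗ → not eligible.
Health Insurance — benefits waiver on file ✓; dept Logistics ✗ → not eligible.
401(k) Company Match — status full-time ✓ (not excluded); service 82 days < 120 days ✗ → not eligible.
Relocation Assistance — status full-time ✓; service 82 days < 9 months (≈270 days) ✗ → not eligible.
Paid Sabbatical — status full-time ✓ (not excluded); benefits waiver on file ✓; grade P5 ≥ P4 ✓; dept Logistics ✗ → not eligible.
Remote Work Stipend — benefits waiver on file ✓; age 50 ≥ 21 ✓; dept Logistics ✗ → not eligible.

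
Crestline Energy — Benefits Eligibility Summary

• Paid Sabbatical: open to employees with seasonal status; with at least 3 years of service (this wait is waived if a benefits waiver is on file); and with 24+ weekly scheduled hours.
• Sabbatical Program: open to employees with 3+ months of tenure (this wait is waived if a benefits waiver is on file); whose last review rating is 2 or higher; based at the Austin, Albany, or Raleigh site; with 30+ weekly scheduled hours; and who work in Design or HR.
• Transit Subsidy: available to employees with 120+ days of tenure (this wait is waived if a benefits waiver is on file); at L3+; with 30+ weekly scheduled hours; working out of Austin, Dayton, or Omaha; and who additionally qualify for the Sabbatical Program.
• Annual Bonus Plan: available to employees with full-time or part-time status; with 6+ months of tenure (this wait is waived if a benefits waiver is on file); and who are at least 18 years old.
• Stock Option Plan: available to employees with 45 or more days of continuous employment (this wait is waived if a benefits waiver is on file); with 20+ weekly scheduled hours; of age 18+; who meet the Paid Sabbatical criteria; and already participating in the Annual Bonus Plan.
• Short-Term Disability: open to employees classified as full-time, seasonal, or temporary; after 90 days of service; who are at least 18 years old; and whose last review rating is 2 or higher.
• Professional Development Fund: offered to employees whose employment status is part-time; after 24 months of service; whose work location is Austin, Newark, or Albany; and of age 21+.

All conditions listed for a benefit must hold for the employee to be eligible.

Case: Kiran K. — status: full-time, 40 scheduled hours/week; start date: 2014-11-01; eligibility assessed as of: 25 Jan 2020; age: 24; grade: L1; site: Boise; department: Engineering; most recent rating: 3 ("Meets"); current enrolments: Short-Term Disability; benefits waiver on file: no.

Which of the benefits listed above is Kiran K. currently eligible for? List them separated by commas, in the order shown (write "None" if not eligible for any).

Service from 2014-11-01 to 25 Jan 2020: 1911 days.
Paid Sabbatical — status full-time ✗ (requires seasonal) → not eligible.
Sabbatical Program — no waiver, service 1911 days ≥ 3 months (≈90 days) ✓; rating 3 ≥ 2 ✓; site Boise ✗ (not Austin, Albany, or Raleigh) → not eligible.
Transit Subsidy — no waiver, service 1911 days ≥ 120 days ✓; grade L1 < L3 ✗ → not eligible.
Annual Bonus Plan — status full-time ✓; no waiver, service 1911 days ≥ 6 months (≈180 days) ✓; age 24 ≥ 18 ✓ → eligible.
Stock Option Plan — no waiver, service 1911 days ≥ 45 days ✓; 40 hrs/wk ≥ 20 ✓; age 24 ≥ 18 ✓; not eligible for Paid Sabbatical ✗ → not eligible.
Short-Term Disability — status full-time ✓; service 1911 days ≥ 90 days ✓; age 24 ≥ 18 ✓; rating 3 ≥ 2 ✓ → eligible.
Professional Development Fund — status full-time ✗ (requires part-time) → not eligible.

Annual Bonus Plan, Short-Term Disability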